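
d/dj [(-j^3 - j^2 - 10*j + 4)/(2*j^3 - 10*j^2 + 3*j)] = (12*j^4 + 34*j^3 - 127*j^2 + 80*j - 12)/(j^2*(4*j^4 - 40*j^3 + 112*j^2 - 60*j + 9))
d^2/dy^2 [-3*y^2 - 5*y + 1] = -6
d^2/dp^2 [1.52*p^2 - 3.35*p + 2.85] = 3.04000000000000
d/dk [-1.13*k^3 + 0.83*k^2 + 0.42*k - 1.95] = -3.39*k^2 + 1.66*k + 0.42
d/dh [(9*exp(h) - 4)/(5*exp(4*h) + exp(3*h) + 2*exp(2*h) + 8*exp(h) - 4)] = (-(9*exp(h) - 4)*(20*exp(3*h) + 3*exp(2*h) + 4*exp(h) + 8) + 45*exp(4*h) + 9*exp(3*h) + 18*exp(2*h) + 72*exp(h) - 36)*exp(h)/(5*exp(4*h) + exp(3*h) + 2*exp(2*h) + 8*exp(h) - 4)^2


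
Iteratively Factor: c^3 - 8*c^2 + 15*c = (c - 3)*(c^2 - 5*c) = c*(c - 3)*(c - 5)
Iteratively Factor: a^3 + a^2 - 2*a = (a)*(a^2 + a - 2) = a*(a - 1)*(a + 2)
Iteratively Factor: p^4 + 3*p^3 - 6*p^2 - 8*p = (p + 4)*(p^3 - p^2 - 2*p) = p*(p + 4)*(p^2 - p - 2) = p*(p + 1)*(p + 4)*(p - 2)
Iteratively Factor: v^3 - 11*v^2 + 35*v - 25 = (v - 5)*(v^2 - 6*v + 5) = (v - 5)^2*(v - 1)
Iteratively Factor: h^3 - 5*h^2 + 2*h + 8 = (h + 1)*(h^2 - 6*h + 8) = (h - 2)*(h + 1)*(h - 4)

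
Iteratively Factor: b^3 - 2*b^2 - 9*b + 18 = (b - 2)*(b^2 - 9) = (b - 2)*(b + 3)*(b - 3)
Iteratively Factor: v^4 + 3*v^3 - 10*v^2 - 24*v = (v + 2)*(v^3 + v^2 - 12*v) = (v + 2)*(v + 4)*(v^2 - 3*v) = (v - 3)*(v + 2)*(v + 4)*(v)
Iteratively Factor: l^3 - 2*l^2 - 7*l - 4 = (l + 1)*(l^2 - 3*l - 4) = (l - 4)*(l + 1)*(l + 1)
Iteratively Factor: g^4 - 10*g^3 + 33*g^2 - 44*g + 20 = (g - 2)*(g^3 - 8*g^2 + 17*g - 10) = (g - 2)*(g - 1)*(g^2 - 7*g + 10) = (g - 5)*(g - 2)*(g - 1)*(g - 2)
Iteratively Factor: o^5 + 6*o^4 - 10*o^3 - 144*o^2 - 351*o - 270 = (o + 3)*(o^4 + 3*o^3 - 19*o^2 - 87*o - 90) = (o - 5)*(o + 3)*(o^3 + 8*o^2 + 21*o + 18) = (o - 5)*(o + 2)*(o + 3)*(o^2 + 6*o + 9) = (o - 5)*(o + 2)*(o + 3)^2*(o + 3)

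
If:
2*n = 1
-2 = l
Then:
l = -2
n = 1/2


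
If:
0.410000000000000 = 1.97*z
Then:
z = 0.21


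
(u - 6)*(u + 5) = u^2 - u - 30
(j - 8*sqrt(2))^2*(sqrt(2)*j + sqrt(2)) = sqrt(2)*j^3 - 32*j^2 + sqrt(2)*j^2 - 32*j + 128*sqrt(2)*j + 128*sqrt(2)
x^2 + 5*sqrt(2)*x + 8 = (x + sqrt(2))*(x + 4*sqrt(2))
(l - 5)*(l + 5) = l^2 - 25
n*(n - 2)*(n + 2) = n^3 - 4*n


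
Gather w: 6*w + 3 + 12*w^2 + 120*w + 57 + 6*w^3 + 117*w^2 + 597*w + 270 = 6*w^3 + 129*w^2 + 723*w + 330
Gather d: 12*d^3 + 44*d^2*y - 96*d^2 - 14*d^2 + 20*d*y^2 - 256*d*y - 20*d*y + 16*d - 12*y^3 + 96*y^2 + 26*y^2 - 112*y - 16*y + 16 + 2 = 12*d^3 + d^2*(44*y - 110) + d*(20*y^2 - 276*y + 16) - 12*y^3 + 122*y^2 - 128*y + 18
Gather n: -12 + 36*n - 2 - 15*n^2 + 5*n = -15*n^2 + 41*n - 14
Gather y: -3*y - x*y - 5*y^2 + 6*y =-5*y^2 + y*(3 - x)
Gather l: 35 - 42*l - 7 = 28 - 42*l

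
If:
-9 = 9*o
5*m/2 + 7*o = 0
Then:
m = 14/5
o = -1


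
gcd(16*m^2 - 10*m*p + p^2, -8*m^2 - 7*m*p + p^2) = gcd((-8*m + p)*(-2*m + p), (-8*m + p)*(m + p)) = -8*m + p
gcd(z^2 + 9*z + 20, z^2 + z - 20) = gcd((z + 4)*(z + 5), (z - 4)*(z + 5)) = z + 5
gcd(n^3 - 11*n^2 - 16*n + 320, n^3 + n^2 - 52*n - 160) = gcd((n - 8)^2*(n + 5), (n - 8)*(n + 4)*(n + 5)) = n^2 - 3*n - 40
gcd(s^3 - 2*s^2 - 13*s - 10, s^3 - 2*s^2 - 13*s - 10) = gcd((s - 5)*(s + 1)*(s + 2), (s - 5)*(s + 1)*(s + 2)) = s^3 - 2*s^2 - 13*s - 10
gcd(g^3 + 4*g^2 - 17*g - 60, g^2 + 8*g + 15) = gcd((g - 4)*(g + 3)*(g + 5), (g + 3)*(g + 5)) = g^2 + 8*g + 15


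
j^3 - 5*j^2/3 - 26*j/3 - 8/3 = (j - 4)*(j + 1/3)*(j + 2)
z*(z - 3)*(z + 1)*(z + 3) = z^4 + z^3 - 9*z^2 - 9*z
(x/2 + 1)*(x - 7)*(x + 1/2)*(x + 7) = x^4/2 + 5*x^3/4 - 24*x^2 - 245*x/4 - 49/2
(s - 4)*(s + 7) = s^2 + 3*s - 28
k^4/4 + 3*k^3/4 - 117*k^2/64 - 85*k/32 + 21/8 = (k/4 + 1)*(k - 2)*(k - 3/4)*(k + 7/4)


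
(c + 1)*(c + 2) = c^2 + 3*c + 2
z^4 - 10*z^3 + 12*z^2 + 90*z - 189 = (z - 7)*(z - 3)^2*(z + 3)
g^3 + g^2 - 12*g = g*(g - 3)*(g + 4)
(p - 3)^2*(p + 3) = p^3 - 3*p^2 - 9*p + 27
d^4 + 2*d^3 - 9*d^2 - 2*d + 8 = (d - 2)*(d - 1)*(d + 1)*(d + 4)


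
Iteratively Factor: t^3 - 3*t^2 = (t - 3)*(t^2) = t*(t - 3)*(t)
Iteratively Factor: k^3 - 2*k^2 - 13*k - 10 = (k + 2)*(k^2 - 4*k - 5) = (k + 1)*(k + 2)*(k - 5)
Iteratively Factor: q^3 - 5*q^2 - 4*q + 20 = (q - 2)*(q^2 - 3*q - 10) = (q - 2)*(q + 2)*(q - 5)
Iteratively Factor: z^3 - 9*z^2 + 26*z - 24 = (z - 4)*(z^2 - 5*z + 6) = (z - 4)*(z - 2)*(z - 3)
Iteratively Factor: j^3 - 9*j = (j - 3)*(j^2 + 3*j) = (j - 3)*(j + 3)*(j)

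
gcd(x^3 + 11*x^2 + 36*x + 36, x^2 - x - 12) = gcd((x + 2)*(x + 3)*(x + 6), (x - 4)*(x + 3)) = x + 3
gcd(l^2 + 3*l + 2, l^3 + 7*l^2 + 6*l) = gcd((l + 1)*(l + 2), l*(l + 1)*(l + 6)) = l + 1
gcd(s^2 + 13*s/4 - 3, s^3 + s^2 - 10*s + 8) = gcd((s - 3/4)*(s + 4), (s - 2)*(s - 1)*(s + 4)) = s + 4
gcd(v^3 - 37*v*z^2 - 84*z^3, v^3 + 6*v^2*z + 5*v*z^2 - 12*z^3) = v^2 + 7*v*z + 12*z^2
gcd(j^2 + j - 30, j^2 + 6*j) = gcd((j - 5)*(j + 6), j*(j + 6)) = j + 6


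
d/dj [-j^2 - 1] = -2*j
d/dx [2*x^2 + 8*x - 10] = 4*x + 8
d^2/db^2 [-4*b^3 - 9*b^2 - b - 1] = -24*b - 18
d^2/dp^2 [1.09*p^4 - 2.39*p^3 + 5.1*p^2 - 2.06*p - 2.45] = 13.08*p^2 - 14.34*p + 10.2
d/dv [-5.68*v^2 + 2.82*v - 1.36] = 2.82 - 11.36*v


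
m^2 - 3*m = m*(m - 3)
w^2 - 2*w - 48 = (w - 8)*(w + 6)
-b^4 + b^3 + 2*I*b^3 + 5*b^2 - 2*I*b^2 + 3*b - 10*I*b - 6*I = (b - 3)*(b - 2*I)*(-I*b - I)^2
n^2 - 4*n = n*(n - 4)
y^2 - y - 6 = (y - 3)*(y + 2)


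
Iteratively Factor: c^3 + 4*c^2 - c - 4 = (c + 1)*(c^2 + 3*c - 4) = (c - 1)*(c + 1)*(c + 4)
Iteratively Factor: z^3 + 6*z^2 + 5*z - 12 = (z + 3)*(z^2 + 3*z - 4) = (z - 1)*(z + 3)*(z + 4)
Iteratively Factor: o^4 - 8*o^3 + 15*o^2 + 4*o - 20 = (o - 2)*(o^3 - 6*o^2 + 3*o + 10) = (o - 2)*(o + 1)*(o^2 - 7*o + 10) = (o - 5)*(o - 2)*(o + 1)*(o - 2)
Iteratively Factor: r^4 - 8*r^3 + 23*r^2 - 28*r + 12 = (r - 2)*(r^3 - 6*r^2 + 11*r - 6) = (r - 2)^2*(r^2 - 4*r + 3) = (r - 2)^2*(r - 1)*(r - 3)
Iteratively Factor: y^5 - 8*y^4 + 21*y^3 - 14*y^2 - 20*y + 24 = (y - 3)*(y^4 - 5*y^3 + 6*y^2 + 4*y - 8) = (y - 3)*(y + 1)*(y^3 - 6*y^2 + 12*y - 8) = (y - 3)*(y - 2)*(y + 1)*(y^2 - 4*y + 4) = (y - 3)*(y - 2)^2*(y + 1)*(y - 2)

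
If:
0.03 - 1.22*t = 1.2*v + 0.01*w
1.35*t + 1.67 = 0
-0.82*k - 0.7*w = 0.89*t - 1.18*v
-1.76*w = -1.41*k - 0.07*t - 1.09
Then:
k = 1.59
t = -1.24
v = 1.27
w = 1.84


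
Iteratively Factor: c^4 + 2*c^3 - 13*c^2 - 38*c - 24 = (c + 3)*(c^3 - c^2 - 10*c - 8) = (c - 4)*(c + 3)*(c^2 + 3*c + 2) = (c - 4)*(c + 2)*(c + 3)*(c + 1)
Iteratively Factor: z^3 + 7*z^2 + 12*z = (z)*(z^2 + 7*z + 12) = z*(z + 3)*(z + 4)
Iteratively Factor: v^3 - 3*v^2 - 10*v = (v - 5)*(v^2 + 2*v) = v*(v - 5)*(v + 2)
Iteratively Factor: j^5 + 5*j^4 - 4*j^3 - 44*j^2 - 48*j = (j - 3)*(j^4 + 8*j^3 + 20*j^2 + 16*j) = (j - 3)*(j + 2)*(j^3 + 6*j^2 + 8*j) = (j - 3)*(j + 2)^2*(j^2 + 4*j) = (j - 3)*(j + 2)^2*(j + 4)*(j)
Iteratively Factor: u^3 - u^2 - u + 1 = (u + 1)*(u^2 - 2*u + 1) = (u - 1)*(u + 1)*(u - 1)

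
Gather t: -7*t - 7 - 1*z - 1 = -7*t - z - 8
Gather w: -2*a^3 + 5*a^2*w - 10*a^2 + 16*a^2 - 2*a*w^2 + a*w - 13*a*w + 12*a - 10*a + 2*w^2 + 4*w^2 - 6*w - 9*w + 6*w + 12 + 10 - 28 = -2*a^3 + 6*a^2 + 2*a + w^2*(6 - 2*a) + w*(5*a^2 - 12*a - 9) - 6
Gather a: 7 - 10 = -3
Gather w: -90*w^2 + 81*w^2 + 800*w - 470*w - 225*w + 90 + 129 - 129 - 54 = -9*w^2 + 105*w + 36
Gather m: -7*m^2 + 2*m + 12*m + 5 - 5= -7*m^2 + 14*m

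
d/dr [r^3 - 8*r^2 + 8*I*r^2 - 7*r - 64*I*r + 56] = 3*r^2 + 16*r*(-1 + I) - 7 - 64*I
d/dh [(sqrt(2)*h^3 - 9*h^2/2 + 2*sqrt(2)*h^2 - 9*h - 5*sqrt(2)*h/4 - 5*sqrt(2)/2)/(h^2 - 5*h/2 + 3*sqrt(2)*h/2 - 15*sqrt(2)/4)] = (8*sqrt(2)*h^4 - 40*sqrt(2)*h^3 + 48*h^3 - 84*sqrt(2)*h^2 + 30*h^2 - 240*h + 310*sqrt(2)*h + 135 + 220*sqrt(2))/(8*h^4 - 40*h^3 + 24*sqrt(2)*h^3 - 120*sqrt(2)*h^2 + 86*h^2 - 180*h + 150*sqrt(2)*h + 225)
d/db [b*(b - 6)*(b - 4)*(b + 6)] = 4*b^3 - 12*b^2 - 72*b + 144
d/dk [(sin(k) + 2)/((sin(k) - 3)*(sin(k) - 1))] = (-4*sin(k) + cos(k)^2 + 10)*cos(k)/((sin(k) - 3)^2*(sin(k) - 1)^2)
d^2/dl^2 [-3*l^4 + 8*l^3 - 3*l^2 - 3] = -36*l^2 + 48*l - 6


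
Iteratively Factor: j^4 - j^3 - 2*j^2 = (j)*(j^3 - j^2 - 2*j) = j*(j - 2)*(j^2 + j) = j*(j - 2)*(j + 1)*(j)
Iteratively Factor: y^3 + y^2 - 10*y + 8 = (y + 4)*(y^2 - 3*y + 2) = (y - 2)*(y + 4)*(y - 1)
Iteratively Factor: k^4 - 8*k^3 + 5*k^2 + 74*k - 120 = (k - 2)*(k^3 - 6*k^2 - 7*k + 60) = (k - 2)*(k + 3)*(k^2 - 9*k + 20) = (k - 4)*(k - 2)*(k + 3)*(k - 5)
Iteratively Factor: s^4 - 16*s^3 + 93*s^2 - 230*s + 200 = (s - 5)*(s^3 - 11*s^2 + 38*s - 40) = (s - 5)^2*(s^2 - 6*s + 8) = (s - 5)^2*(s - 4)*(s - 2)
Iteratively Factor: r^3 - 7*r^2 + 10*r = (r - 5)*(r^2 - 2*r) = r*(r - 5)*(r - 2)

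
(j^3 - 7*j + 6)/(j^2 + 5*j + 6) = (j^2 - 3*j + 2)/(j + 2)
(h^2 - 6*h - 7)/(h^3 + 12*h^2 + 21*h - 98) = (h^2 - 6*h - 7)/(h^3 + 12*h^2 + 21*h - 98)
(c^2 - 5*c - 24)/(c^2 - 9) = (c - 8)/(c - 3)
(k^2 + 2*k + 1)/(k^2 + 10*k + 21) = (k^2 + 2*k + 1)/(k^2 + 10*k + 21)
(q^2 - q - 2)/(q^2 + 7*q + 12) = (q^2 - q - 2)/(q^2 + 7*q + 12)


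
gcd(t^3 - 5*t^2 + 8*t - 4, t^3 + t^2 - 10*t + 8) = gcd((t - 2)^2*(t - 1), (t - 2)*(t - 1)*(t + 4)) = t^2 - 3*t + 2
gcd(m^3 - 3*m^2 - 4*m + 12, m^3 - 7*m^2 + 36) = m^2 - m - 6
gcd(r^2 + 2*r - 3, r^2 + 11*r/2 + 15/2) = r + 3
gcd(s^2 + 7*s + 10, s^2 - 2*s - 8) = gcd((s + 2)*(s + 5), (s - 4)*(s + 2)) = s + 2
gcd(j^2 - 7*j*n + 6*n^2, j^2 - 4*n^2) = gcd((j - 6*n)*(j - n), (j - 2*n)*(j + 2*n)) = 1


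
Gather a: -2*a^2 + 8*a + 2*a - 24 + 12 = -2*a^2 + 10*a - 12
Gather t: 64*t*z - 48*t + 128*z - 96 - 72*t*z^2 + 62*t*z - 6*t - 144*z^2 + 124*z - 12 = t*(-72*z^2 + 126*z - 54) - 144*z^2 + 252*z - 108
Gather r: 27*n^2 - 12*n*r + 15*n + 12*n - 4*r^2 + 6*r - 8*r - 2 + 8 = 27*n^2 + 27*n - 4*r^2 + r*(-12*n - 2) + 6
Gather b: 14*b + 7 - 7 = 14*b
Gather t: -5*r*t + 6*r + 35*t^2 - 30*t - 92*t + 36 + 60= 6*r + 35*t^2 + t*(-5*r - 122) + 96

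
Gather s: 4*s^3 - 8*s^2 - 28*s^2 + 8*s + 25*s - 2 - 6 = 4*s^3 - 36*s^2 + 33*s - 8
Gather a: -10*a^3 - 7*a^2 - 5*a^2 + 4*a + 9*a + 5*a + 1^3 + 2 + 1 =-10*a^3 - 12*a^2 + 18*a + 4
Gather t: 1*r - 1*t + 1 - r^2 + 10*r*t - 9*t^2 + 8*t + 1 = -r^2 + r - 9*t^2 + t*(10*r + 7) + 2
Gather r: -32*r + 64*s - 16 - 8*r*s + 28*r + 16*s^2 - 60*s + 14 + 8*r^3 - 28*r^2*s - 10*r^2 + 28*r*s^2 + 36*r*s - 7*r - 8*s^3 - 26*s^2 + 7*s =8*r^3 + r^2*(-28*s - 10) + r*(28*s^2 + 28*s - 11) - 8*s^3 - 10*s^2 + 11*s - 2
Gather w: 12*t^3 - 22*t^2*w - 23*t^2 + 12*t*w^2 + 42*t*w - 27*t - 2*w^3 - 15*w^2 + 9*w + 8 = 12*t^3 - 23*t^2 - 27*t - 2*w^3 + w^2*(12*t - 15) + w*(-22*t^2 + 42*t + 9) + 8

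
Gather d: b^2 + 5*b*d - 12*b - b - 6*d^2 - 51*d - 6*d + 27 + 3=b^2 - 13*b - 6*d^2 + d*(5*b - 57) + 30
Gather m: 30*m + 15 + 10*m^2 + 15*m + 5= 10*m^2 + 45*m + 20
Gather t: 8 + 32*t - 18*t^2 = -18*t^2 + 32*t + 8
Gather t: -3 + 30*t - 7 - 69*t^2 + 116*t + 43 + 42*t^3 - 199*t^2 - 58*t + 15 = 42*t^3 - 268*t^2 + 88*t + 48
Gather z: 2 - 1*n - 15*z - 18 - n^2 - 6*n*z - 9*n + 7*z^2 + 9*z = -n^2 - 10*n + 7*z^2 + z*(-6*n - 6) - 16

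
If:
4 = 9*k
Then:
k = 4/9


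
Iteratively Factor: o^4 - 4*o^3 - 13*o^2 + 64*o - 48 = (o + 4)*(o^3 - 8*o^2 + 19*o - 12) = (o - 1)*(o + 4)*(o^2 - 7*o + 12) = (o - 4)*(o - 1)*(o + 4)*(o - 3)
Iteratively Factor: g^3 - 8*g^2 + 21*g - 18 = (g - 2)*(g^2 - 6*g + 9) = (g - 3)*(g - 2)*(g - 3)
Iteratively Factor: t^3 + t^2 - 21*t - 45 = (t - 5)*(t^2 + 6*t + 9) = (t - 5)*(t + 3)*(t + 3)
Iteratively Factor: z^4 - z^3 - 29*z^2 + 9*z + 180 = (z - 3)*(z^3 + 2*z^2 - 23*z - 60) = (z - 3)*(z + 3)*(z^2 - z - 20) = (z - 5)*(z - 3)*(z + 3)*(z + 4)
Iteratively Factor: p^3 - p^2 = (p)*(p^2 - p) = p*(p - 1)*(p)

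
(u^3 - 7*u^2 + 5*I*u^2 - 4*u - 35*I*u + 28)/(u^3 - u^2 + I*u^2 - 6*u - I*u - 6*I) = (u^2 + u*(-7 + 4*I) - 28*I)/(u^2 - u - 6)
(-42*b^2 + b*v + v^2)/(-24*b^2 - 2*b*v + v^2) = (7*b + v)/(4*b + v)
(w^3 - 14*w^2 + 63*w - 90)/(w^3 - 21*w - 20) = (w^2 - 9*w + 18)/(w^2 + 5*w + 4)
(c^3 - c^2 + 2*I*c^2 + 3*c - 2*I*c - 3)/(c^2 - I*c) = c - 1 + 3*I - 3*I/c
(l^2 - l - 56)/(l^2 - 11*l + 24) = (l + 7)/(l - 3)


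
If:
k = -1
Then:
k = -1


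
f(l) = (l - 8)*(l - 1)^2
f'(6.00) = 5.00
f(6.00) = -50.00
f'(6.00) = 5.00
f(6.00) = -50.00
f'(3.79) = -15.71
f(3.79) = -32.77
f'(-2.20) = 75.52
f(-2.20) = -104.45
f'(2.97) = -15.94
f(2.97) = -19.52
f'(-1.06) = 41.57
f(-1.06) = -38.45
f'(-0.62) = 30.55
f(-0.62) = -22.62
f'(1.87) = -9.91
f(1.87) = -4.64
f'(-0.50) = 27.75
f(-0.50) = -19.12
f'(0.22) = 12.75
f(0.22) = -4.73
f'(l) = (l - 8)*(2*l - 2) + (l - 1)^2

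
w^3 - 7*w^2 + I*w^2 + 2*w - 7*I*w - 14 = (w - 7)*(w - I)*(w + 2*I)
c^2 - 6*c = c*(c - 6)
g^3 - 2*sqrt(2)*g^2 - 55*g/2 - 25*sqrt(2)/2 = (g - 5*sqrt(2))*(g + sqrt(2)/2)*(g + 5*sqrt(2)/2)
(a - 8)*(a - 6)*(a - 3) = a^3 - 17*a^2 + 90*a - 144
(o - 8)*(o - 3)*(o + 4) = o^3 - 7*o^2 - 20*o + 96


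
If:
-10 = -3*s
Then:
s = 10/3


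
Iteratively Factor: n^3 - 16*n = (n - 4)*(n^2 + 4*n) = (n - 4)*(n + 4)*(n)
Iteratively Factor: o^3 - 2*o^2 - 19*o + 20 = (o - 1)*(o^2 - o - 20) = (o - 5)*(o - 1)*(o + 4)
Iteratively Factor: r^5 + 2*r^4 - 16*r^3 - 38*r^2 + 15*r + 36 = (r + 3)*(r^4 - r^3 - 13*r^2 + r + 12) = (r + 3)^2*(r^3 - 4*r^2 - r + 4) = (r - 1)*(r + 3)^2*(r^2 - 3*r - 4) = (r - 4)*(r - 1)*(r + 3)^2*(r + 1)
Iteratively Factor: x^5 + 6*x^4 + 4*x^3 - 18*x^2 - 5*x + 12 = (x + 1)*(x^4 + 5*x^3 - x^2 - 17*x + 12) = (x - 1)*(x + 1)*(x^3 + 6*x^2 + 5*x - 12) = (x - 1)*(x + 1)*(x + 4)*(x^2 + 2*x - 3) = (x - 1)^2*(x + 1)*(x + 4)*(x + 3)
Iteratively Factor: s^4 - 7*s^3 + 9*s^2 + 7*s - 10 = (s - 2)*(s^3 - 5*s^2 - s + 5) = (s - 5)*(s - 2)*(s^2 - 1) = (s - 5)*(s - 2)*(s - 1)*(s + 1)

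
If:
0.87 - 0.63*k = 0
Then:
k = 1.38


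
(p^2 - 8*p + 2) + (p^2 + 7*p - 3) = 2*p^2 - p - 1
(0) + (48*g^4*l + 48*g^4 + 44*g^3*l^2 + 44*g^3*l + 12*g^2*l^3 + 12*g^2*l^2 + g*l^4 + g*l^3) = 48*g^4*l + 48*g^4 + 44*g^3*l^2 + 44*g^3*l + 12*g^2*l^3 + 12*g^2*l^2 + g*l^4 + g*l^3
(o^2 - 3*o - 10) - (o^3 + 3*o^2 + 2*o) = -o^3 - 2*o^2 - 5*o - 10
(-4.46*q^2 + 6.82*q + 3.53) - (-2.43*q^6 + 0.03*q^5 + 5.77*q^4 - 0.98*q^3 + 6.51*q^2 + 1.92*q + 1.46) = 2.43*q^6 - 0.03*q^5 - 5.77*q^4 + 0.98*q^3 - 10.97*q^2 + 4.9*q + 2.07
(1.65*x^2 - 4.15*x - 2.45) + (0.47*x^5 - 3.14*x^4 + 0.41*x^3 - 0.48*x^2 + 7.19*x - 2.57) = 0.47*x^5 - 3.14*x^4 + 0.41*x^3 + 1.17*x^2 + 3.04*x - 5.02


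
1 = 1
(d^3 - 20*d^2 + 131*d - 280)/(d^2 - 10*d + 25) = (d^2 - 15*d + 56)/(d - 5)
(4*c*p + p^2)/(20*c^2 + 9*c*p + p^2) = p/(5*c + p)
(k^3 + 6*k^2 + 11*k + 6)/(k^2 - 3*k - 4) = (k^2 + 5*k + 6)/(k - 4)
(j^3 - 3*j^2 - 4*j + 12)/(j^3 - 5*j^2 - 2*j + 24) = (j - 2)/(j - 4)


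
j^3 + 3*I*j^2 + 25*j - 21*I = (j - 3*I)*(j - I)*(j + 7*I)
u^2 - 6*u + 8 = (u - 4)*(u - 2)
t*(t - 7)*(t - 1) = t^3 - 8*t^2 + 7*t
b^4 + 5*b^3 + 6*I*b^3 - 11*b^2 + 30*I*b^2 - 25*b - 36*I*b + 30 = (b + 6)*(b + 5*I)*(-I*b + 1)*(I*b - I)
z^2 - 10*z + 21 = (z - 7)*(z - 3)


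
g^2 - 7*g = g*(g - 7)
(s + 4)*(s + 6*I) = s^2 + 4*s + 6*I*s + 24*I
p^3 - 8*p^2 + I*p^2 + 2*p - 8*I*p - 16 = (p - 8)*(p - I)*(p + 2*I)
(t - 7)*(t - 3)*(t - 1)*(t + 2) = t^4 - 9*t^3 + 9*t^2 + 41*t - 42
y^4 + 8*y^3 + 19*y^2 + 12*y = y*(y + 1)*(y + 3)*(y + 4)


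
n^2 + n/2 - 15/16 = (n - 3/4)*(n + 5/4)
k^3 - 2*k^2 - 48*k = k*(k - 8)*(k + 6)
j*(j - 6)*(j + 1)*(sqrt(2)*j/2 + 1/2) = sqrt(2)*j^4/2 - 5*sqrt(2)*j^3/2 + j^3/2 - 3*sqrt(2)*j^2 - 5*j^2/2 - 3*j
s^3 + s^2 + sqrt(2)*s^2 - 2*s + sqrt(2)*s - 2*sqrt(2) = (s - 1)*(s + 2)*(s + sqrt(2))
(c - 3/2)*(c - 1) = c^2 - 5*c/2 + 3/2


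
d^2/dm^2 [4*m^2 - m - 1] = 8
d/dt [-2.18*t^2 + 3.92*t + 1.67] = 3.92 - 4.36*t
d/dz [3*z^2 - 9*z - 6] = 6*z - 9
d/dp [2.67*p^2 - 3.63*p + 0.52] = 5.34*p - 3.63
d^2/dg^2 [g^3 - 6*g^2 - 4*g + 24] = 6*g - 12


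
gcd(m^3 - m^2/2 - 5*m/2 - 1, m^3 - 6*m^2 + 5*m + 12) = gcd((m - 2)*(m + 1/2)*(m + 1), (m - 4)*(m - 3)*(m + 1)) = m + 1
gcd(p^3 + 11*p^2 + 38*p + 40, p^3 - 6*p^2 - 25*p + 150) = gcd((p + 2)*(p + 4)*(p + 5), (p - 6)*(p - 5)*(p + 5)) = p + 5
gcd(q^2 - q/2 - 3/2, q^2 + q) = q + 1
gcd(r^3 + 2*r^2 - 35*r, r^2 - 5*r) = r^2 - 5*r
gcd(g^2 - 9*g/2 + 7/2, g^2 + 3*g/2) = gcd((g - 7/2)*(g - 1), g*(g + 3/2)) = 1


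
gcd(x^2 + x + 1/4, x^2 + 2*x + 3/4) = x + 1/2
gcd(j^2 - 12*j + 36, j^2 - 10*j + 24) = j - 6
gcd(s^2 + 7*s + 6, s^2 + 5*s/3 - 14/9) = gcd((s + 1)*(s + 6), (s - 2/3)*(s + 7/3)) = 1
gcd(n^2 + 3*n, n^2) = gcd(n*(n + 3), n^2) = n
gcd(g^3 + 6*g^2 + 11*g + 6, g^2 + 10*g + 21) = g + 3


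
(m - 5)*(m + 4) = m^2 - m - 20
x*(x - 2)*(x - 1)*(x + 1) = x^4 - 2*x^3 - x^2 + 2*x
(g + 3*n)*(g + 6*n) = g^2 + 9*g*n + 18*n^2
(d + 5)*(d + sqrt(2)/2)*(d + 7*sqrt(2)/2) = d^3 + 5*d^2 + 4*sqrt(2)*d^2 + 7*d/2 + 20*sqrt(2)*d + 35/2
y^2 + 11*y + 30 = (y + 5)*(y + 6)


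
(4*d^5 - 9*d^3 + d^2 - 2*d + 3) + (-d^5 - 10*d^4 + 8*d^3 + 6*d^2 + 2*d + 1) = 3*d^5 - 10*d^4 - d^3 + 7*d^2 + 4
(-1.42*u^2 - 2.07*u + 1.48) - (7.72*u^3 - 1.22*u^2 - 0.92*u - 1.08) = -7.72*u^3 - 0.2*u^2 - 1.15*u + 2.56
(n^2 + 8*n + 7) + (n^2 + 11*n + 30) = 2*n^2 + 19*n + 37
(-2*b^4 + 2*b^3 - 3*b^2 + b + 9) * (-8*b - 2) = 16*b^5 - 12*b^4 + 20*b^3 - 2*b^2 - 74*b - 18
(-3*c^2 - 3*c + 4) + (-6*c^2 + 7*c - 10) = -9*c^2 + 4*c - 6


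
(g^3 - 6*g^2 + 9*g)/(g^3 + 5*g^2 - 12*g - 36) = g*(g - 3)/(g^2 + 8*g + 12)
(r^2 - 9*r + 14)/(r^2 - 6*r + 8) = (r - 7)/(r - 4)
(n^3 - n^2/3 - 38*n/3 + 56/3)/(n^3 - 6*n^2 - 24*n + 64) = (n - 7/3)/(n - 8)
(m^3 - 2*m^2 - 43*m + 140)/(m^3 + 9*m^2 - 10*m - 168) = (m - 5)/(m + 6)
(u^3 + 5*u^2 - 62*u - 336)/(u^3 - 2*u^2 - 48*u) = (u + 7)/u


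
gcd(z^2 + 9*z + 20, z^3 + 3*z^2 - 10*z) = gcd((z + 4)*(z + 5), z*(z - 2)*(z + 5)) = z + 5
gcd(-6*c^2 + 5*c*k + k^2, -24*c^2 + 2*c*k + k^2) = 6*c + k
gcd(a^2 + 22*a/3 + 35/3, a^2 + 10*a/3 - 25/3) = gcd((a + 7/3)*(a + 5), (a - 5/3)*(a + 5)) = a + 5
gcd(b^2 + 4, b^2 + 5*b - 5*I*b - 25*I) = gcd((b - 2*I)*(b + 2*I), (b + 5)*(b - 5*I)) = 1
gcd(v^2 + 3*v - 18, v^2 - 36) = v + 6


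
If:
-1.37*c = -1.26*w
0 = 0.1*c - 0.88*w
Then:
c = 0.00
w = 0.00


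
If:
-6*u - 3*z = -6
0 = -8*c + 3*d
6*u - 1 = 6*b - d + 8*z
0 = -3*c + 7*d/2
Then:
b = 5/6 - 11*z/6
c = 0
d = 0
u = 1 - z/2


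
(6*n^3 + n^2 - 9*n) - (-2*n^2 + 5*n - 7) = 6*n^3 + 3*n^2 - 14*n + 7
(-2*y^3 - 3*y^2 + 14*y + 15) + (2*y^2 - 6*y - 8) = -2*y^3 - y^2 + 8*y + 7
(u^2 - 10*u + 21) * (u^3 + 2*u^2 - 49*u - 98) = u^5 - 8*u^4 - 48*u^3 + 434*u^2 - 49*u - 2058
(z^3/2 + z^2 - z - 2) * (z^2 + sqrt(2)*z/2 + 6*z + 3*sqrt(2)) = z^5/2 + sqrt(2)*z^4/4 + 4*z^4 + 2*sqrt(2)*z^3 + 5*z^3 - 8*z^2 + 5*sqrt(2)*z^2/2 - 12*z - 4*sqrt(2)*z - 6*sqrt(2)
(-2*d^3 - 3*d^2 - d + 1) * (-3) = 6*d^3 + 9*d^2 + 3*d - 3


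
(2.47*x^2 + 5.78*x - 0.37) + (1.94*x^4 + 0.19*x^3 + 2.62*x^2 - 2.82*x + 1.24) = 1.94*x^4 + 0.19*x^3 + 5.09*x^2 + 2.96*x + 0.87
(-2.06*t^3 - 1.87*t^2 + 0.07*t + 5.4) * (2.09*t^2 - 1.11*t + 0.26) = -4.3054*t^5 - 1.6217*t^4 + 1.6864*t^3 + 10.7221*t^2 - 5.9758*t + 1.404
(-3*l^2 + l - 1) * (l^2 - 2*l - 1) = -3*l^4 + 7*l^3 + l + 1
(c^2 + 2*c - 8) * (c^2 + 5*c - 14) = c^4 + 7*c^3 - 12*c^2 - 68*c + 112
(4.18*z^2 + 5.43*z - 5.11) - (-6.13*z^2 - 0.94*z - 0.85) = 10.31*z^2 + 6.37*z - 4.26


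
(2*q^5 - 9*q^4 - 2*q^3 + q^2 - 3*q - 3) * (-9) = -18*q^5 + 81*q^4 + 18*q^3 - 9*q^2 + 27*q + 27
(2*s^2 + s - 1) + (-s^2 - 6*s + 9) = s^2 - 5*s + 8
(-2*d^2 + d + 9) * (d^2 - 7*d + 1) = -2*d^4 + 15*d^3 - 62*d + 9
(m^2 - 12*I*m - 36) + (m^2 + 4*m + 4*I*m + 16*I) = 2*m^2 + 4*m - 8*I*m - 36 + 16*I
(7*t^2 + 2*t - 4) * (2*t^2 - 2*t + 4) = 14*t^4 - 10*t^3 + 16*t^2 + 16*t - 16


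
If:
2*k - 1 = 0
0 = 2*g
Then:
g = 0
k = 1/2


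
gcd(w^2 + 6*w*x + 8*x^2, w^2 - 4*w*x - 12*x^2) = w + 2*x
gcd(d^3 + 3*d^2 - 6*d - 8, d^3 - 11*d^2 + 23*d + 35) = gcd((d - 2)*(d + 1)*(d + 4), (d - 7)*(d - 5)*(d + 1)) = d + 1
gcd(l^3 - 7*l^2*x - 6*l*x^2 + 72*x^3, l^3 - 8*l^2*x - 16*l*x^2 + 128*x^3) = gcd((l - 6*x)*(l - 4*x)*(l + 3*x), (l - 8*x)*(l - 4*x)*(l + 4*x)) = -l + 4*x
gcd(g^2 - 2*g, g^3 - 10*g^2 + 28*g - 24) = g - 2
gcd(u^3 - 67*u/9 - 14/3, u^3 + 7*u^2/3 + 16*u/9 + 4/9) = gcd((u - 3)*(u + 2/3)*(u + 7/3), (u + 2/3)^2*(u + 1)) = u + 2/3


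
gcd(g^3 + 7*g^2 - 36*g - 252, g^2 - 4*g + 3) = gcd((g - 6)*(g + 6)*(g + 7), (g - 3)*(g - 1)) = 1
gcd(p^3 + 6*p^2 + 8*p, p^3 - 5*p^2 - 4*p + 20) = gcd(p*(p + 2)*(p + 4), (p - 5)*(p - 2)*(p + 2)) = p + 2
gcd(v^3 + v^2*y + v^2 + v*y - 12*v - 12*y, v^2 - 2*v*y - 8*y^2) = 1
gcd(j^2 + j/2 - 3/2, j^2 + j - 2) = j - 1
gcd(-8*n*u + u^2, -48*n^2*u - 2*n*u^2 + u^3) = -8*n*u + u^2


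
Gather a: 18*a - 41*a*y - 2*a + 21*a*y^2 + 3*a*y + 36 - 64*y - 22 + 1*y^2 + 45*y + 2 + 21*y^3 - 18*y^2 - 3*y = a*(21*y^2 - 38*y + 16) + 21*y^3 - 17*y^2 - 22*y + 16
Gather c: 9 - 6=3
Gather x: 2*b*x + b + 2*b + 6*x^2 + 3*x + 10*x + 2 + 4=3*b + 6*x^2 + x*(2*b + 13) + 6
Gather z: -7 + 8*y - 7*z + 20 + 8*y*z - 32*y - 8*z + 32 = -24*y + z*(8*y - 15) + 45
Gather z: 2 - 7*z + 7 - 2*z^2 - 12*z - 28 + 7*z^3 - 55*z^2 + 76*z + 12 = 7*z^3 - 57*z^2 + 57*z - 7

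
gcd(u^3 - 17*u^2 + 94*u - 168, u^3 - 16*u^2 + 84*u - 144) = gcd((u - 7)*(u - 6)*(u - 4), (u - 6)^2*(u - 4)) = u^2 - 10*u + 24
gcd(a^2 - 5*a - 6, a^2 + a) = a + 1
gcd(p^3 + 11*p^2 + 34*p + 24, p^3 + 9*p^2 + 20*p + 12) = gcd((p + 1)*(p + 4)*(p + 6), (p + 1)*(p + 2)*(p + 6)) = p^2 + 7*p + 6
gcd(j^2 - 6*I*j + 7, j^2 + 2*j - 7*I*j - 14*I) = j - 7*I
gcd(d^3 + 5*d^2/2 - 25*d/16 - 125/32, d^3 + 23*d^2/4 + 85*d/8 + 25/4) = d^2 + 15*d/4 + 25/8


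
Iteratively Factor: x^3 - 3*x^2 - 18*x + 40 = (x + 4)*(x^2 - 7*x + 10) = (x - 5)*(x + 4)*(x - 2)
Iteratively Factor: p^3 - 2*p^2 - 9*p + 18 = (p - 2)*(p^2 - 9) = (p - 2)*(p + 3)*(p - 3)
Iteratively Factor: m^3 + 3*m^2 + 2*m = (m + 1)*(m^2 + 2*m) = (m + 1)*(m + 2)*(m)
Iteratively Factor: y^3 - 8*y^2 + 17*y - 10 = (y - 5)*(y^2 - 3*y + 2) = (y - 5)*(y - 1)*(y - 2)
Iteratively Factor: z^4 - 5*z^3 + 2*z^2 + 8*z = (z - 4)*(z^3 - z^2 - 2*z) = z*(z - 4)*(z^2 - z - 2) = z*(z - 4)*(z - 2)*(z + 1)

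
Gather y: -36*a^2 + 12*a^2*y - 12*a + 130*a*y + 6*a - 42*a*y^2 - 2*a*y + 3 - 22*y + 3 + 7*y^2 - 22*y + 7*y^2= -36*a^2 - 6*a + y^2*(14 - 42*a) + y*(12*a^2 + 128*a - 44) + 6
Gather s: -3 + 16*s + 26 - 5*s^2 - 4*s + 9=-5*s^2 + 12*s + 32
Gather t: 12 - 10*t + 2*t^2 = 2*t^2 - 10*t + 12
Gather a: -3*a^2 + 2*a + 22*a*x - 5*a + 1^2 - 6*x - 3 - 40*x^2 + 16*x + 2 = -3*a^2 + a*(22*x - 3) - 40*x^2 + 10*x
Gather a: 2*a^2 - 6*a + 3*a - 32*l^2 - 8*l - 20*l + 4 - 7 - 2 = 2*a^2 - 3*a - 32*l^2 - 28*l - 5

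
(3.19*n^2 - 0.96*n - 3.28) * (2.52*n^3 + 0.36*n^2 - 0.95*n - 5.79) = 8.0388*n^5 - 1.2708*n^4 - 11.6417*n^3 - 18.7389*n^2 + 8.6744*n + 18.9912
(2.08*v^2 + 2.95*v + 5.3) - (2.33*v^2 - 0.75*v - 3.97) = -0.25*v^2 + 3.7*v + 9.27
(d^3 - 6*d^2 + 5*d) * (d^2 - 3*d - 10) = d^5 - 9*d^4 + 13*d^3 + 45*d^2 - 50*d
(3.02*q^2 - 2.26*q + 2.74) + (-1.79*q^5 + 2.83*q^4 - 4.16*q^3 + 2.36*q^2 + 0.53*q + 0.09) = -1.79*q^5 + 2.83*q^4 - 4.16*q^3 + 5.38*q^2 - 1.73*q + 2.83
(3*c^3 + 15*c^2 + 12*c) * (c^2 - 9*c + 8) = 3*c^5 - 12*c^4 - 99*c^3 + 12*c^2 + 96*c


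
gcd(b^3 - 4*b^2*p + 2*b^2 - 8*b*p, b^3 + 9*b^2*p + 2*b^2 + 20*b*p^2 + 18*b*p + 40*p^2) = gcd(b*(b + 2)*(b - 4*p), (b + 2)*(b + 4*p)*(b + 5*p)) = b + 2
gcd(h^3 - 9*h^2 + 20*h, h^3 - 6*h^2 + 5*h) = h^2 - 5*h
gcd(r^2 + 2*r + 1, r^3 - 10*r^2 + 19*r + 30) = r + 1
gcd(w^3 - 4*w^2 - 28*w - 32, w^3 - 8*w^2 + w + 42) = w + 2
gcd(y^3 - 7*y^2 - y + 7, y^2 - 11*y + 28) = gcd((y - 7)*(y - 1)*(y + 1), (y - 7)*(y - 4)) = y - 7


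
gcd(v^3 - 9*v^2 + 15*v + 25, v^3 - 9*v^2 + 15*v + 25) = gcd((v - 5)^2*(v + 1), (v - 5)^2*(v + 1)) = v^3 - 9*v^2 + 15*v + 25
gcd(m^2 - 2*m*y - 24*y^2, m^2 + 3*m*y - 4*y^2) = m + 4*y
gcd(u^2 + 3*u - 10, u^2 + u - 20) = u + 5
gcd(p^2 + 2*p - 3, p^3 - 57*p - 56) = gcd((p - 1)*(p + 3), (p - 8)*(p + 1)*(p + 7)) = 1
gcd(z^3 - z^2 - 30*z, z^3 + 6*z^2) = z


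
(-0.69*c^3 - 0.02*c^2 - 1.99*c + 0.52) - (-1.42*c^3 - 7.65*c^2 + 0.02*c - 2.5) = 0.73*c^3 + 7.63*c^2 - 2.01*c + 3.02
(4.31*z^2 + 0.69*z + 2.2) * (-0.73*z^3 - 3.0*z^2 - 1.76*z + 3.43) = -3.1463*z^5 - 13.4337*z^4 - 11.2616*z^3 + 6.9689*z^2 - 1.5053*z + 7.546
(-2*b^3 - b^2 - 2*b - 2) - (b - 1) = -2*b^3 - b^2 - 3*b - 1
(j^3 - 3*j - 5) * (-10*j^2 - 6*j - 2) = -10*j^5 - 6*j^4 + 28*j^3 + 68*j^2 + 36*j + 10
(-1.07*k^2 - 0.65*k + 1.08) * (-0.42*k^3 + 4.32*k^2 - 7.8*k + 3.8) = 0.4494*k^5 - 4.3494*k^4 + 5.0844*k^3 + 5.6696*k^2 - 10.894*k + 4.104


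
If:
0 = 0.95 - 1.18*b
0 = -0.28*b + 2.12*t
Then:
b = 0.81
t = 0.11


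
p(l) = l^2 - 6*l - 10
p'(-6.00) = -18.00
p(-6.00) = 62.00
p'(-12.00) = -30.00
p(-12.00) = 206.00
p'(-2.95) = -11.90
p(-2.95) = 16.40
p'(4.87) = 3.74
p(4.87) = -15.50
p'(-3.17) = -12.34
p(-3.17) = 19.07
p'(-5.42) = -16.84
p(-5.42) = 51.90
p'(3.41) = 0.82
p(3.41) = -18.83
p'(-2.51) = -11.02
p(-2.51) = 11.36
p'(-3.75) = -13.50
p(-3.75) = 26.56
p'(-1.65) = -9.30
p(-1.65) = 2.62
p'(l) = 2*l - 6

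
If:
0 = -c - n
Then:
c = -n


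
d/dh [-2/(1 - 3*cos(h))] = 6*sin(h)/(3*cos(h) - 1)^2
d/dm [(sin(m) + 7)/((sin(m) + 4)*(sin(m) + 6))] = (-14*sin(m) + cos(m)^2 - 47)*cos(m)/((sin(m) + 4)^2*(sin(m) + 6)^2)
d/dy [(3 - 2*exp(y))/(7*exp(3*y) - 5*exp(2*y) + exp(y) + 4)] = ((2*exp(y) - 3)*(21*exp(2*y) - 10*exp(y) + 1) - 14*exp(3*y) + 10*exp(2*y) - 2*exp(y) - 8)*exp(y)/(7*exp(3*y) - 5*exp(2*y) + exp(y) + 4)^2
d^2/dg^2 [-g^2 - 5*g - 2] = -2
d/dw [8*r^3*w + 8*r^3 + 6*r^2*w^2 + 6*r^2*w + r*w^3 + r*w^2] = r*(8*r^2 + 12*r*w + 6*r + 3*w^2 + 2*w)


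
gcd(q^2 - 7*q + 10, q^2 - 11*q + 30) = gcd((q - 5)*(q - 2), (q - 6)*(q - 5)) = q - 5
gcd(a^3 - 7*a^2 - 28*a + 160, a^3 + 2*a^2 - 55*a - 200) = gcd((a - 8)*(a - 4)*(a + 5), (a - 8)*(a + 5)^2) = a^2 - 3*a - 40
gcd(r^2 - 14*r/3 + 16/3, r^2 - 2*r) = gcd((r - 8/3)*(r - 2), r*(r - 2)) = r - 2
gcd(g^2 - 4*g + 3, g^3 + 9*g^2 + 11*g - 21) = g - 1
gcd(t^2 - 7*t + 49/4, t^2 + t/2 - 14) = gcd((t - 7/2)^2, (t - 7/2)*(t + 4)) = t - 7/2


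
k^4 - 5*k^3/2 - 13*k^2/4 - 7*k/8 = k*(k - 7/2)*(k + 1/2)^2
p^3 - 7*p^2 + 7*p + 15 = (p - 5)*(p - 3)*(p + 1)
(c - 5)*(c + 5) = c^2 - 25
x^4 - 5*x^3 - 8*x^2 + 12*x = x*(x - 6)*(x - 1)*(x + 2)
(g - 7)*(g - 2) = g^2 - 9*g + 14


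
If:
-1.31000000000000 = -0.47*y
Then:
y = 2.79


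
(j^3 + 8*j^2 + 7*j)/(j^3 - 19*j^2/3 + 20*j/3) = 3*(j^2 + 8*j + 7)/(3*j^2 - 19*j + 20)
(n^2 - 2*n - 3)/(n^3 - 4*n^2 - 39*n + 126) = (n + 1)/(n^2 - n - 42)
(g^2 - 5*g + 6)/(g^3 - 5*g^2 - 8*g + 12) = (g^2 - 5*g + 6)/(g^3 - 5*g^2 - 8*g + 12)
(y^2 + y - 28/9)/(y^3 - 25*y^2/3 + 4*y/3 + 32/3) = (y + 7/3)/(y^2 - 7*y - 8)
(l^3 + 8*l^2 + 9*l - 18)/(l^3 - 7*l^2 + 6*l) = (l^2 + 9*l + 18)/(l*(l - 6))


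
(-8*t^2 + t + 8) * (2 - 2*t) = 16*t^3 - 18*t^2 - 14*t + 16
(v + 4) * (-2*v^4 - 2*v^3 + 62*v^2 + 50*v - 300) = -2*v^5 - 10*v^4 + 54*v^3 + 298*v^2 - 100*v - 1200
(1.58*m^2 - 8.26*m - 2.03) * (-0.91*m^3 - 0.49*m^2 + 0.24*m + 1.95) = -1.4378*m^5 + 6.7424*m^4 + 6.2739*m^3 + 2.0933*m^2 - 16.5942*m - 3.9585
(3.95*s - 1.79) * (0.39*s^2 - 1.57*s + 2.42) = 1.5405*s^3 - 6.8996*s^2 + 12.3693*s - 4.3318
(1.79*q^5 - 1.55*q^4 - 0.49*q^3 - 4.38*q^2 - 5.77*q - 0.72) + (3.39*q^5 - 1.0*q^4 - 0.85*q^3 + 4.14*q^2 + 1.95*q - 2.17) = 5.18*q^5 - 2.55*q^4 - 1.34*q^3 - 0.24*q^2 - 3.82*q - 2.89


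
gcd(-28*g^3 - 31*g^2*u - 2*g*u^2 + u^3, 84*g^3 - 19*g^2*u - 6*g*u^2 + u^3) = -28*g^2 - 3*g*u + u^2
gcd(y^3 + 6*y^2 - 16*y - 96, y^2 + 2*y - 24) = y^2 + 2*y - 24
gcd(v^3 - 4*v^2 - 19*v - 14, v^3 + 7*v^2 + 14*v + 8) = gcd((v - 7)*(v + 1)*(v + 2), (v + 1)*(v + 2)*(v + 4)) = v^2 + 3*v + 2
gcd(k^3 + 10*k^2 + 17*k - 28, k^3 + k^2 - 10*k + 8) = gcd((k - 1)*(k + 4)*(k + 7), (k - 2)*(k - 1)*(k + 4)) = k^2 + 3*k - 4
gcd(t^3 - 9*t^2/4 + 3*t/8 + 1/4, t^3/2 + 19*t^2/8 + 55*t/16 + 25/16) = 1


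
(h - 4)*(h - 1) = h^2 - 5*h + 4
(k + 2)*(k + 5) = k^2 + 7*k + 10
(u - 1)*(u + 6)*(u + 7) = u^3 + 12*u^2 + 29*u - 42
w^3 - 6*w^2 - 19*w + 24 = (w - 8)*(w - 1)*(w + 3)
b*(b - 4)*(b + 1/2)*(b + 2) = b^4 - 3*b^3/2 - 9*b^2 - 4*b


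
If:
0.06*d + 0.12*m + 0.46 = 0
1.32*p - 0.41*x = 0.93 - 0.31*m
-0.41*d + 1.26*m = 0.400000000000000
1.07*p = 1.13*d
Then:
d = -5.03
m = -1.32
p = -5.31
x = -20.36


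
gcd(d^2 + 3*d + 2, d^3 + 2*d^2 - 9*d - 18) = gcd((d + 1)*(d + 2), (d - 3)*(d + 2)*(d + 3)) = d + 2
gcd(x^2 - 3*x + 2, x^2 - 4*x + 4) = x - 2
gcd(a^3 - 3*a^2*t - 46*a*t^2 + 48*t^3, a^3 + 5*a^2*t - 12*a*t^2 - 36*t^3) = a + 6*t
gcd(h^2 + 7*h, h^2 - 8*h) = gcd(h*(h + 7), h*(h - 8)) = h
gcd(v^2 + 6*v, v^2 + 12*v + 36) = v + 6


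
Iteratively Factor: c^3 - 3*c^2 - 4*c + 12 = (c - 2)*(c^2 - c - 6) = (c - 3)*(c - 2)*(c + 2)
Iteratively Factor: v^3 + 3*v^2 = (v)*(v^2 + 3*v) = v^2*(v + 3)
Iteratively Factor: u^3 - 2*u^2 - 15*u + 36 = (u - 3)*(u^2 + u - 12) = (u - 3)*(u + 4)*(u - 3)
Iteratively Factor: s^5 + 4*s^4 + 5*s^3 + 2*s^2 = (s)*(s^4 + 4*s^3 + 5*s^2 + 2*s) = s*(s + 1)*(s^3 + 3*s^2 + 2*s) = s*(s + 1)*(s + 2)*(s^2 + s) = s*(s + 1)^2*(s + 2)*(s)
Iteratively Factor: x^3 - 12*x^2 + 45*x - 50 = (x - 5)*(x^2 - 7*x + 10) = (x - 5)^2*(x - 2)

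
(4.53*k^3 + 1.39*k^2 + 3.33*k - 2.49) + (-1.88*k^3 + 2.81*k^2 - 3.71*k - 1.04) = 2.65*k^3 + 4.2*k^2 - 0.38*k - 3.53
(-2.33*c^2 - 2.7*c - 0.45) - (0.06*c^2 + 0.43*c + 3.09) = -2.39*c^2 - 3.13*c - 3.54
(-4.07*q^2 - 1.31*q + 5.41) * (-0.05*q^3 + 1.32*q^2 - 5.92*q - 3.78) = 0.2035*q^5 - 5.3069*q^4 + 22.0947*q^3 + 30.281*q^2 - 27.0754*q - 20.4498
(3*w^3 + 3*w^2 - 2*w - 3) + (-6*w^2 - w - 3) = 3*w^3 - 3*w^2 - 3*w - 6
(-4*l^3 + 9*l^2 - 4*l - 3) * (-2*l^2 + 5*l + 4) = 8*l^5 - 38*l^4 + 37*l^3 + 22*l^2 - 31*l - 12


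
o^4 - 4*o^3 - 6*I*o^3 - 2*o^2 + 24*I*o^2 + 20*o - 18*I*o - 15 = (o - 3)*(o - 1)*(o - 5*I)*(o - I)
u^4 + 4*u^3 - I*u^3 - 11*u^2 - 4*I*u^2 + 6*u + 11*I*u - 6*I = (u - 1)^2*(u + 6)*(u - I)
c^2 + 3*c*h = c*(c + 3*h)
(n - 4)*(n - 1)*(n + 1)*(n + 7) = n^4 + 3*n^3 - 29*n^2 - 3*n + 28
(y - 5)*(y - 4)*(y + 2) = y^3 - 7*y^2 + 2*y + 40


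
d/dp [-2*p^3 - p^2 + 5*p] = -6*p^2 - 2*p + 5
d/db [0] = 0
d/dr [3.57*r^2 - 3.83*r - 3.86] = 7.14*r - 3.83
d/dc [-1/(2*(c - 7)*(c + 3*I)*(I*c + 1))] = (I*(c - 7)*(c + 3*I) + (c - 7)*(I*c + 1) + (c + 3*I)*(I*c + 1))/(2*(c - 7)^2*(c + 3*I)^2*(I*c + 1)^2)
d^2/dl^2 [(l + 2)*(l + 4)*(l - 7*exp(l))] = -7*l^2*exp(l) - 70*l*exp(l) + 6*l - 154*exp(l) + 12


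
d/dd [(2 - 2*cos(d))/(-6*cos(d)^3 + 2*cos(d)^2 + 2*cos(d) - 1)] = 8*(12*cos(d)^3 - 20*cos(d)^2 + 4*cos(d) + 1)*sin(d)/(5*cos(d) - 2*cos(2*d) + 3*cos(3*d))^2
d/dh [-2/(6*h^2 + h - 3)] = 2*(12*h + 1)/(6*h^2 + h - 3)^2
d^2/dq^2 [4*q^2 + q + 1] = 8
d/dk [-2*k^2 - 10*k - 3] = -4*k - 10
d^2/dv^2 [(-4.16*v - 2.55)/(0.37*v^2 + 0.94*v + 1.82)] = (-(0.74*v + 0.94)*(1.48*v + 1.88)*(4.16*v + 2.55) + (9.2352*v + 9.7078)*(0.37*v^2 + 0.94*v + 1.82))/(0.37*v^2 + 0.94*v + 1.82)^3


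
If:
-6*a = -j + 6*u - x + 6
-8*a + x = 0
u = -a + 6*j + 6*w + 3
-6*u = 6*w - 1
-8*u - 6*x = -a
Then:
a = 320/1467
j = -3118/1467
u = -1880/1467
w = 4249/2934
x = 2560/1467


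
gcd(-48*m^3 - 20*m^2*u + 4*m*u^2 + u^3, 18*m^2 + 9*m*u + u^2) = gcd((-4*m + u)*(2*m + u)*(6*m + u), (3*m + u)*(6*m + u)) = 6*m + u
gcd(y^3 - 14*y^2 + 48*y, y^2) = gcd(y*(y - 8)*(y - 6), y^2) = y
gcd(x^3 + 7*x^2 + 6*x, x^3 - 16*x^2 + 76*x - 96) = 1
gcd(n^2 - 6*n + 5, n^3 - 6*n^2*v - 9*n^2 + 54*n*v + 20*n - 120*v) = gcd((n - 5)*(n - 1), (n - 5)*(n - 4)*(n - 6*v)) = n - 5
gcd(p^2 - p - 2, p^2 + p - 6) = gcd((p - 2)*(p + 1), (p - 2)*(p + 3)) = p - 2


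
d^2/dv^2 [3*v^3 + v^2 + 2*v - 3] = 18*v + 2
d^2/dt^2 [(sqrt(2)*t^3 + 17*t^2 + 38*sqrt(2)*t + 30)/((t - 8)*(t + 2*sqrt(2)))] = 4*(52*t^3 + 38*sqrt(2)*t^3 + 429*t^2 + 312*sqrt(2)*t^2 + 858*sqrt(2)*t + 1464*t + 568 + 976*sqrt(2))/(t^6 - 24*t^5 + 6*sqrt(2)*t^5 - 144*sqrt(2)*t^4 + 216*t^4 - 1088*t^3 + 1168*sqrt(2)*t^3 - 3456*sqrt(2)*t^2 + 4608*t^2 - 12288*t + 3072*sqrt(2)*t - 8192*sqrt(2))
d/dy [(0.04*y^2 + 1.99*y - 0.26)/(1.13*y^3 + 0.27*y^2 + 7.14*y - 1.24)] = (-0.0452*y^4 - 4.4974*y^3 + 0.6297*y^2 + 0.0411999999999999*y - 0.6112)/(1.2769*y^6 + 0.6102*y^5 + 16.2093*y^4 + 1.0532*y^3 + 50.31*y^2 - 17.7072*y + 1.5376)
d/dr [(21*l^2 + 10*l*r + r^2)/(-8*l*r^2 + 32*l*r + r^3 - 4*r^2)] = (-2*r*(5*l + r)*(8*l*r - 32*l - r^2 + 4*r) + (21*l^2 + 10*l*r + r^2)*(16*l*r - 32*l - 3*r^2 + 8*r))/(r^2*(8*l*r - 32*l - r^2 + 4*r)^2)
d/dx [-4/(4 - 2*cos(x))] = 2*sin(x)/(cos(x) - 2)^2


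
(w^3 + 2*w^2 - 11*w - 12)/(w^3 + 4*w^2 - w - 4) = (w - 3)/(w - 1)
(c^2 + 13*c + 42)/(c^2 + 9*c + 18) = (c + 7)/(c + 3)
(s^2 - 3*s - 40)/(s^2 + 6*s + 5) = (s - 8)/(s + 1)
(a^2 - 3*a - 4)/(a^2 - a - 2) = (a - 4)/(a - 2)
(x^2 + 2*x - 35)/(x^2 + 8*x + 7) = (x - 5)/(x + 1)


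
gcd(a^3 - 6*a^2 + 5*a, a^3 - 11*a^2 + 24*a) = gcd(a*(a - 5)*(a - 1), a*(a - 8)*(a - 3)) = a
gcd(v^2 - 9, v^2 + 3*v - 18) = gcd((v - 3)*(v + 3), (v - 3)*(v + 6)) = v - 3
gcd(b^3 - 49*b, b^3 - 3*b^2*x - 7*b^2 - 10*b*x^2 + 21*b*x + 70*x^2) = b - 7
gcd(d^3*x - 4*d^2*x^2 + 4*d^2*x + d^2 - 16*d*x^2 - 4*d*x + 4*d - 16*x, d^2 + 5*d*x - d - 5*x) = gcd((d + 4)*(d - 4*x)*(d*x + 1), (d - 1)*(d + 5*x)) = 1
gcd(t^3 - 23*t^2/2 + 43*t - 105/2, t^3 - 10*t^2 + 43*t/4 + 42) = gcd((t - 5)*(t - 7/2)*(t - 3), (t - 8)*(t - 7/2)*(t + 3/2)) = t - 7/2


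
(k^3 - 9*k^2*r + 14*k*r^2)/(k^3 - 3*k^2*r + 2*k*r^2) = (-k + 7*r)/(-k + r)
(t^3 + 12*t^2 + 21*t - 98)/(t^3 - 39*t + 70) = (t + 7)/(t - 5)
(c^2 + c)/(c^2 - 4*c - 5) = c/(c - 5)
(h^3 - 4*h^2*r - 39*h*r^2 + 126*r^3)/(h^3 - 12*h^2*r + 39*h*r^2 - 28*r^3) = (h^2 + 3*h*r - 18*r^2)/(h^2 - 5*h*r + 4*r^2)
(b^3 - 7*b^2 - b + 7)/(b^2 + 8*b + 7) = (b^2 - 8*b + 7)/(b + 7)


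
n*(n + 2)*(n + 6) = n^3 + 8*n^2 + 12*n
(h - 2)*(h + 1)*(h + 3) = h^3 + 2*h^2 - 5*h - 6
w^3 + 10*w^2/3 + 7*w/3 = w*(w + 1)*(w + 7/3)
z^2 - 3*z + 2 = (z - 2)*(z - 1)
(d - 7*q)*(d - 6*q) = d^2 - 13*d*q + 42*q^2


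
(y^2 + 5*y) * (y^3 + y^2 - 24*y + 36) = y^5 + 6*y^4 - 19*y^3 - 84*y^2 + 180*y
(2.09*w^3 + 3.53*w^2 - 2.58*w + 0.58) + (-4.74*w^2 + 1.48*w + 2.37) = 2.09*w^3 - 1.21*w^2 - 1.1*w + 2.95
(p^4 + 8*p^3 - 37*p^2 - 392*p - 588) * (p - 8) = p^5 - 101*p^3 - 96*p^2 + 2548*p + 4704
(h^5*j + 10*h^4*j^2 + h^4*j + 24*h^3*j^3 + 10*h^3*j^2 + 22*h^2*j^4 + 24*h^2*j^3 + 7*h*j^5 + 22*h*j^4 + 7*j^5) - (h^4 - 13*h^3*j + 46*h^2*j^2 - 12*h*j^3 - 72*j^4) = h^5*j + 10*h^4*j^2 + h^4*j - h^4 + 24*h^3*j^3 + 10*h^3*j^2 + 13*h^3*j + 22*h^2*j^4 + 24*h^2*j^3 - 46*h^2*j^2 + 7*h*j^5 + 22*h*j^4 + 12*h*j^3 + 7*j^5 + 72*j^4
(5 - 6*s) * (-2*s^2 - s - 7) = 12*s^3 - 4*s^2 + 37*s - 35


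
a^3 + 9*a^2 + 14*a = a*(a + 2)*(a + 7)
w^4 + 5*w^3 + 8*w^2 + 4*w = w*(w + 1)*(w + 2)^2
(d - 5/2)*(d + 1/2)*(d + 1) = d^3 - d^2 - 13*d/4 - 5/4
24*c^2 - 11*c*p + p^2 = (-8*c + p)*(-3*c + p)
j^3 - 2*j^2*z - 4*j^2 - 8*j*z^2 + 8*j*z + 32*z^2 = (j - 4)*(j - 4*z)*(j + 2*z)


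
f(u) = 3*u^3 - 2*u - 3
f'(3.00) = 79.00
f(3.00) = 72.00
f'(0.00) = -2.00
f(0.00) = -3.00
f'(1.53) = 19.07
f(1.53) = 4.68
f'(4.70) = 196.81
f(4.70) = 299.07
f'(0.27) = -1.34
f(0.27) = -3.48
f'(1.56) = 19.90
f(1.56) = 5.27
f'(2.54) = 56.06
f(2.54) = 41.08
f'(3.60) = 114.64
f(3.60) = 129.77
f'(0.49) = 0.16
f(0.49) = -3.63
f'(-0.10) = -1.91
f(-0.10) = -2.80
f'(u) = 9*u^2 - 2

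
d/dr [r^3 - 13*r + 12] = 3*r^2 - 13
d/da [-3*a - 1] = -3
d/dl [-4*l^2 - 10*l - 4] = -8*l - 10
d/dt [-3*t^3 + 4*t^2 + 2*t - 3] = -9*t^2 + 8*t + 2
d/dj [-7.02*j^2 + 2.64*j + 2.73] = 2.64 - 14.04*j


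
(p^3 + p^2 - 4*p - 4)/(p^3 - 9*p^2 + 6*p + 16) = (p + 2)/(p - 8)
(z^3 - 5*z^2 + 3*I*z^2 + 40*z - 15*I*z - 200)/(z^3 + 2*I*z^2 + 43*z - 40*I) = (z - 5)/(z - I)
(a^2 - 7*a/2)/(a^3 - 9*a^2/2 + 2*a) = (2*a - 7)/(2*a^2 - 9*a + 4)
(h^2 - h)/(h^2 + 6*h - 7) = h/(h + 7)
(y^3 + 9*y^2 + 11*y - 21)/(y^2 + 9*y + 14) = (y^2 + 2*y - 3)/(y + 2)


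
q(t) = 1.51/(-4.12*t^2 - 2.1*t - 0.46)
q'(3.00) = 0.02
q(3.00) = -0.03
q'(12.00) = 0.00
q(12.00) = -0.00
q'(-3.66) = -0.02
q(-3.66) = -0.03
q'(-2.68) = -0.05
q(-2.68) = -0.06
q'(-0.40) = -23.17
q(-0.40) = -5.41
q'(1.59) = 0.11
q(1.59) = -0.11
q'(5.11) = 0.00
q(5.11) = -0.01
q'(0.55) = 1.22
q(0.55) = -0.53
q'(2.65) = 0.03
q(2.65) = -0.04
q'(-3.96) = -0.01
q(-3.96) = -0.03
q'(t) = 1.51*(8.24*t + 2.1)/(-4.12*t^2 - 2.1*t - 0.46)^2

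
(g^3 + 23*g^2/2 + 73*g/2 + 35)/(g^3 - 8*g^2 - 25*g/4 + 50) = 2*(g^2 + 9*g + 14)/(2*g^2 - 21*g + 40)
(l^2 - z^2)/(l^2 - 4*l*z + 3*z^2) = (-l - z)/(-l + 3*z)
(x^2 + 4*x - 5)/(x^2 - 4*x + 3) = (x + 5)/(x - 3)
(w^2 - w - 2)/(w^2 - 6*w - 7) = (w - 2)/(w - 7)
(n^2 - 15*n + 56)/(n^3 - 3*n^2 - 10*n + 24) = (n^2 - 15*n + 56)/(n^3 - 3*n^2 - 10*n + 24)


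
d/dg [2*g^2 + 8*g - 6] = 4*g + 8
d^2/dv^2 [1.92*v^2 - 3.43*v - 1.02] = 3.84000000000000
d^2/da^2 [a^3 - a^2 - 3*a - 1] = 6*a - 2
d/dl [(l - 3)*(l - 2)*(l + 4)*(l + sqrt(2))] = 4*l^3 - 3*l^2 + 3*sqrt(2)*l^2 - 28*l - 2*sqrt(2)*l - 14*sqrt(2) + 24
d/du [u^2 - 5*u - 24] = 2*u - 5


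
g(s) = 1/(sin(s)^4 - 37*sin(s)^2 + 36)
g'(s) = (-4*sin(s)^3*cos(s) + 74*sin(s)*cos(s))/(sin(s)^4 - 37*sin(s)^2 + 36)^2 = 2*(cos(2*s) + 36)*sin(s)*cos(s)/(sin(s)^4 - 37*sin(s)^2 + 36)^2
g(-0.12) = 0.03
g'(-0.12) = -0.01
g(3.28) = 0.03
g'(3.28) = 0.01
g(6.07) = 0.03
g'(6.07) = -0.01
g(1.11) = 0.14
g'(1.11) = 0.58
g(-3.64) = 0.04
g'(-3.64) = -0.04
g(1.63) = 8.16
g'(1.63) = -275.37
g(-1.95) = 0.21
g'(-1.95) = 1.05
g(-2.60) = 0.04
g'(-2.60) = 0.05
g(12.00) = 0.04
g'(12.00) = -0.05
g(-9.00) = 0.03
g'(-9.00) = 0.03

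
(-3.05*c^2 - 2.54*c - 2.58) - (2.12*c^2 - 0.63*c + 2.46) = -5.17*c^2 - 1.91*c - 5.04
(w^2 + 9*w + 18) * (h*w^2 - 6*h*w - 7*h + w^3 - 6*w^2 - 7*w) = h*w^4 + 3*h*w^3 - 43*h*w^2 - 171*h*w - 126*h + w^5 + 3*w^4 - 43*w^3 - 171*w^2 - 126*w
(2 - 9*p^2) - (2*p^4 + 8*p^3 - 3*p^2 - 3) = -2*p^4 - 8*p^3 - 6*p^2 + 5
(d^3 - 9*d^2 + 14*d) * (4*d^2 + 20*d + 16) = 4*d^5 - 16*d^4 - 108*d^3 + 136*d^2 + 224*d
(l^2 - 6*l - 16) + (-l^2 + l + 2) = -5*l - 14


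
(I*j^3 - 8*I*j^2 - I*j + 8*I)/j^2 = I*(j^3 - 8*j^2 - j + 8)/j^2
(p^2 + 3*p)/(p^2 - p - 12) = p/(p - 4)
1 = 1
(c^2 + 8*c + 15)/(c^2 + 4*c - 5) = (c + 3)/(c - 1)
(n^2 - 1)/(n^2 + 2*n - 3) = (n + 1)/(n + 3)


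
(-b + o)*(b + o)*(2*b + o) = -2*b^3 - b^2*o + 2*b*o^2 + o^3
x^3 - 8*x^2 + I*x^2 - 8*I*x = x*(x - 8)*(x + I)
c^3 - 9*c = c*(c - 3)*(c + 3)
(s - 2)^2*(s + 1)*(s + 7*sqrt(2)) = s^4 - 3*s^3 + 7*sqrt(2)*s^3 - 21*sqrt(2)*s^2 + 4*s + 28*sqrt(2)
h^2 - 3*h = h*(h - 3)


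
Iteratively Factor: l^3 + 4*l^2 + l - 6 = (l + 2)*(l^2 + 2*l - 3) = (l - 1)*(l + 2)*(l + 3)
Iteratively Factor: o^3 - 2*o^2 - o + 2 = (o + 1)*(o^2 - 3*o + 2) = (o - 2)*(o + 1)*(o - 1)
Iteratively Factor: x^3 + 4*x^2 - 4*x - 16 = (x - 2)*(x^2 + 6*x + 8) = (x - 2)*(x + 2)*(x + 4)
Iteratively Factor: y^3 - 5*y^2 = (y)*(y^2 - 5*y) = y*(y - 5)*(y)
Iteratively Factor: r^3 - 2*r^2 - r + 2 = (r + 1)*(r^2 - 3*r + 2) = (r - 1)*(r + 1)*(r - 2)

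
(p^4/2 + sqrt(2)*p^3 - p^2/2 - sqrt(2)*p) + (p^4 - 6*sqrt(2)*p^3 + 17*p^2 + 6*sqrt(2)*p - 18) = 3*p^4/2 - 5*sqrt(2)*p^3 + 33*p^2/2 + 5*sqrt(2)*p - 18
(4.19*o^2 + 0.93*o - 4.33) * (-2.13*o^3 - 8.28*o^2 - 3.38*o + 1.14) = -8.9247*o^5 - 36.6741*o^4 - 12.6397*o^3 + 37.4856*o^2 + 15.6956*o - 4.9362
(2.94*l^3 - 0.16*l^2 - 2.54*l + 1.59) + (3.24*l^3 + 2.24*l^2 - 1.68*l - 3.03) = 6.18*l^3 + 2.08*l^2 - 4.22*l - 1.44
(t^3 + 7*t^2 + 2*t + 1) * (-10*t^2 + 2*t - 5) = -10*t^5 - 68*t^4 - 11*t^3 - 41*t^2 - 8*t - 5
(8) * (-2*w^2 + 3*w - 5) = -16*w^2 + 24*w - 40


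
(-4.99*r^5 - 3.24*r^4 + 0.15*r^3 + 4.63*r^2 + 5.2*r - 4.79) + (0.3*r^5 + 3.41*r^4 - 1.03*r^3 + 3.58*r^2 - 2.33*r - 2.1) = -4.69*r^5 + 0.17*r^4 - 0.88*r^3 + 8.21*r^2 + 2.87*r - 6.89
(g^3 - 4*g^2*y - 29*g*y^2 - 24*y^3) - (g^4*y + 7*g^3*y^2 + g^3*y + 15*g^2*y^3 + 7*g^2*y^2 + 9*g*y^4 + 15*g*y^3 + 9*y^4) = -g^4*y - 7*g^3*y^2 - g^3*y + g^3 - 15*g^2*y^3 - 7*g^2*y^2 - 4*g^2*y - 9*g*y^4 - 15*g*y^3 - 29*g*y^2 - 9*y^4 - 24*y^3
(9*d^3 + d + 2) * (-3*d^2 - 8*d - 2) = -27*d^5 - 72*d^4 - 21*d^3 - 14*d^2 - 18*d - 4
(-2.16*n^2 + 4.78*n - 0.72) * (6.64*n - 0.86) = -14.3424*n^3 + 33.5968*n^2 - 8.8916*n + 0.6192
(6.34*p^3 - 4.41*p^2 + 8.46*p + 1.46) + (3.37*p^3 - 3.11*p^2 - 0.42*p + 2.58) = 9.71*p^3 - 7.52*p^2 + 8.04*p + 4.04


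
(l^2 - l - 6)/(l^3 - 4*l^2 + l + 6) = (l + 2)/(l^2 - l - 2)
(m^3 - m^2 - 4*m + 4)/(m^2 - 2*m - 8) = (m^2 - 3*m + 2)/(m - 4)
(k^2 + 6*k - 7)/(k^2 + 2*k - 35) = (k - 1)/(k - 5)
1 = 1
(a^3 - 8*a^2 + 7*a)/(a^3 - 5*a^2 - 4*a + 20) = a*(a^2 - 8*a + 7)/(a^3 - 5*a^2 - 4*a + 20)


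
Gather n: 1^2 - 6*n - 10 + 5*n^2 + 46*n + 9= 5*n^2 + 40*n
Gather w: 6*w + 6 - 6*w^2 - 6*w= 6 - 6*w^2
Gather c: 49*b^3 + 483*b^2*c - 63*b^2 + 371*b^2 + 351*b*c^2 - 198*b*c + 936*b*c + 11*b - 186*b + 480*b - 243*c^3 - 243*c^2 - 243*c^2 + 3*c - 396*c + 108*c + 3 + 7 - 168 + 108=49*b^3 + 308*b^2 + 305*b - 243*c^3 + c^2*(351*b - 486) + c*(483*b^2 + 738*b - 285) - 50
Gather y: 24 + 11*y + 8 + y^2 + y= y^2 + 12*y + 32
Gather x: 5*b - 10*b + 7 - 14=-5*b - 7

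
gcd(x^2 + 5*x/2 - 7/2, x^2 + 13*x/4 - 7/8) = x + 7/2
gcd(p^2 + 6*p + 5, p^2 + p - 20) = p + 5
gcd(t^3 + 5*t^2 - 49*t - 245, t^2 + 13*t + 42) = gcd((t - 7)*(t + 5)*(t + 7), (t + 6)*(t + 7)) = t + 7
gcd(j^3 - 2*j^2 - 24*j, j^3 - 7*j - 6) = 1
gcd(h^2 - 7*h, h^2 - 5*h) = h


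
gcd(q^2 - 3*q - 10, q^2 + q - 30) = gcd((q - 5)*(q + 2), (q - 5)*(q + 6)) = q - 5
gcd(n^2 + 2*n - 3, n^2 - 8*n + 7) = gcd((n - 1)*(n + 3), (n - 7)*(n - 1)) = n - 1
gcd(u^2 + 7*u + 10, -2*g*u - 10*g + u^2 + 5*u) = u + 5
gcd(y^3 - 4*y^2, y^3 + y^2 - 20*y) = y^2 - 4*y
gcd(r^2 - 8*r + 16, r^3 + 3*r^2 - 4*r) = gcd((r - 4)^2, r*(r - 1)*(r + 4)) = 1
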